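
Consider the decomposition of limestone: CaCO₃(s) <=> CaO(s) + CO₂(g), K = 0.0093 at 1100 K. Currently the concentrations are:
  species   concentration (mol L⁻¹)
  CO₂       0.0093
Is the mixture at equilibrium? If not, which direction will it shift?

(CaCO₃, CaO are pure solids — omitted from Q.)
Q = [CO₂] = 0.0093
Q = 0.0093 = K; the system is at equilibrium.

yes, at equilibrium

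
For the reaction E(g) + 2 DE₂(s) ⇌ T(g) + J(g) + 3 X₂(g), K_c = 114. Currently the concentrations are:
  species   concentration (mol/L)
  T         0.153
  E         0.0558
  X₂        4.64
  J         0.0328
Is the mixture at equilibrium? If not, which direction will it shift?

(DE₂ is a pure solid — omitted from Q_c.)
Q_c = [T]·[J]·[X₂]³ / [E] = (0.153)·(0.0328)·(4.64)³ / (0.0558) = 8.98
Q_c = 8.98 < K_c = 114: net forward reaction.

no; Q < K, reaction proceeds forward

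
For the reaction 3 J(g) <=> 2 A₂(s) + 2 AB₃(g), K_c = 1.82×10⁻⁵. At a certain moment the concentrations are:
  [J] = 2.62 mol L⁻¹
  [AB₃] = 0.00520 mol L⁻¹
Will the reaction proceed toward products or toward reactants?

(A₂ is a pure solid — omitted from Q_c.)
Q_c = [AB₃]² / [J]³ = (0.00520)² / (2.62)³ = 1.50×10⁻⁶
Q_c = 1.50×10⁻⁶ < K_c = 1.82×10⁻⁵, so the forward reaction proceeds.

to the right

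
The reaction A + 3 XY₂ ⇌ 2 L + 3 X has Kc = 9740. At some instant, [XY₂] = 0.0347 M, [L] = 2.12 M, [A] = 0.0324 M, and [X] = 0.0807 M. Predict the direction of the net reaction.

Qc = [L]²·[X]³ / ([A]·[XY₂]³) = (2.12)²·(0.0807)³ / ((0.0324)·(0.0347)³) = 1740
Qc = 1740 < Kc = 9740, so the forward reaction proceeds.

forward (toward products)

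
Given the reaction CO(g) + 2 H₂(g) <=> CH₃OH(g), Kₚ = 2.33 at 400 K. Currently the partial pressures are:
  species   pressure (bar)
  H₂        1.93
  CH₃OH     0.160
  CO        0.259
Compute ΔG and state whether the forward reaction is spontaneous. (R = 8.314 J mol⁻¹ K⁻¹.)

ΔG = -8.79 kJ/mol; the forward reaction is spontaneous

Qₚ = P(CH₃OH) / (P(CO)·P(H₂)²) = (0.160) / ((0.259)·(1.93)²) = 0.166
ΔG = RT ln(Qₚ/Kₚ) = (8.314 J mol⁻¹ K⁻¹)(400 K) × ln(0.166/2.33)
   = (3.326 kJ/mol)(-2.642) = -8.79 kJ/mol
ΔG < 0, so the forward reaction is spontaneous (proceeds forward).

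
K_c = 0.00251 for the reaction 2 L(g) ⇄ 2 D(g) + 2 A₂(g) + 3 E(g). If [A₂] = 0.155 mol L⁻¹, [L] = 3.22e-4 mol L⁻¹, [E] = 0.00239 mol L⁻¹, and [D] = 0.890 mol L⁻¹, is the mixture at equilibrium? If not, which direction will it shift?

yes, at equilibrium

Q_c = [D]²·[A₂]²·[E]³ / [L]² = (0.890)²·(0.155)²·(0.00239)³ / (3.22e-4)² = 0.00251
Q_c = 0.00251 = K_c; the system is at equilibrium.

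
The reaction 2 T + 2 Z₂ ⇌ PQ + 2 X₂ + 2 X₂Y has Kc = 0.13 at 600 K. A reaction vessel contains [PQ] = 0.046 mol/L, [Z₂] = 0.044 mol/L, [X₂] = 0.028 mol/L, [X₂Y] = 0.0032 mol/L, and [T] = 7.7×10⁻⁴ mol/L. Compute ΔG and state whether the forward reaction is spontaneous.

ΔG = 4.52 kJ/mol; the forward reaction is non-spontaneous

Qc = [PQ]·[X₂]²·[X₂Y]² / ([T]²·[Z₂]²) = (0.046)·(0.028)²·(0.0032)² / ((7.7×10⁻⁴)²·(0.044)²) = 0.322
ΔG = RT ln(Qc/Kc) = (8.314 J mol⁻¹ K⁻¹)(600 K) × ln(0.322/0.13)
   = (4.988 kJ/mol)(0.9070) = 4.52 kJ/mol
ΔG > 0, so the forward reaction is non-spontaneous (proceeds in reverse).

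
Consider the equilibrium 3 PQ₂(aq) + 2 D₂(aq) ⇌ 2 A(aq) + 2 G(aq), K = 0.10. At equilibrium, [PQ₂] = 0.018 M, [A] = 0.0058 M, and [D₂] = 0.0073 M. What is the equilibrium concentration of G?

[G] = 9.6×10⁻⁴ M

At equilibrium, K = [A]²·[G]² / ([PQ₂]³·[D₂]²) = 0.10.
(0.0058)²·([G])² / ((0.018)³·(0.0073)²) = 0.10
[G]² = 9.24×10⁻⁷ ⇒ [G] = 9.6×10⁻⁴ M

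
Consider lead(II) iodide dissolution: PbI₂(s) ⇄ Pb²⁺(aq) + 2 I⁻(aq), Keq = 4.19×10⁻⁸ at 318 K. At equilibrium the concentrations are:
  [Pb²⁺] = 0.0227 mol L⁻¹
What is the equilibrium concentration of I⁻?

[I⁻] = 0.00136 mol L⁻¹

(PbI₂ is a pure solid — omitted from Keq.)
At equilibrium, Keq = [Pb²⁺]·[I⁻]² = 4.19×10⁻⁸.
(0.0227)·([I⁻])² = 4.19×10⁻⁸
[I⁻]² = 1.85×10⁻⁶ ⇒ [I⁻] = 0.00136 mol L⁻¹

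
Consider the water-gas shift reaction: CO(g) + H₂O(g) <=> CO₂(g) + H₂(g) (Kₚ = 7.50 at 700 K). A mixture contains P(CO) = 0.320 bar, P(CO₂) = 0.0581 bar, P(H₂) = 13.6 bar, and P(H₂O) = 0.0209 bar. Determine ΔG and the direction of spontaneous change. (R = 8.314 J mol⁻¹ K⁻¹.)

ΔG = 16.0 kJ/mol; the forward reaction is non-spontaneous

Qₚ = P(CO₂)·P(H₂) / (P(CO)·P(H₂O)) = (0.0581)·(13.6) / ((0.320)·(0.0209)) = 118
ΔG = RT ln(Qₚ/Kₚ) = (8.314 J mol⁻¹ K⁻¹)(700 K) × ln(118/7.50)
   = (5.820 kJ/mol)(2.756) = 16.0 kJ/mol
ΔG > 0, so the forward reaction is non-spontaneous (proceeds in reverse).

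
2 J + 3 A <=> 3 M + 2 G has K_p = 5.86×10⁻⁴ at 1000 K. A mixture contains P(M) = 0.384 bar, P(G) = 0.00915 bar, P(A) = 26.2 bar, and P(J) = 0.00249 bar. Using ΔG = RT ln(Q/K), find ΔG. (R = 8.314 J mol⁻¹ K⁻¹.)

ΔG = -21.8 kJ/mol

Q_p = P(M)³·P(G)² / (P(J)²·P(A)³) = (0.384)³·(0.00915)² / ((0.00249)²·(26.2)³) = 4.25×10⁻⁵
ΔG = RT ln(Q_p/K_p) = (8.314 J mol⁻¹ K⁻¹)(1000 K) × ln(4.25×10⁻⁵/5.86×10⁻⁴)
   = (8.314 kJ/mol)(-2.624) = -21.8 kJ/mol
ΔG < 0, so the forward reaction is spontaneous (proceeds forward).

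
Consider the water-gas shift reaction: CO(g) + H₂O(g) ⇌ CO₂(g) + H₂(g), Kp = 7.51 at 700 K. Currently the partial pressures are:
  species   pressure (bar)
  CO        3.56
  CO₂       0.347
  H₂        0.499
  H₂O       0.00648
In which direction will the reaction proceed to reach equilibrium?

Qp = P(CO₂)·P(H₂) / (P(CO)·P(H₂O)) = (0.347)·(0.499) / ((3.56)·(0.00648)) = 7.51
Qp = 7.51 = Kp, so the system is already at equilibrium.

no net change (already at equilibrium)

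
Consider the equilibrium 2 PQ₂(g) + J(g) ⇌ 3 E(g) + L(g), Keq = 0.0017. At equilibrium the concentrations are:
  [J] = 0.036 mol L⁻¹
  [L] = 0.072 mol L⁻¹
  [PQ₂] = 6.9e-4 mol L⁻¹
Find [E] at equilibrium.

[E] = 7.4e-4 mol L⁻¹

At equilibrium, Keq = [E]³·[L] / ([PQ₂]²·[J]) = 0.0017.
([E])³·(0.072) / ((6.9e-4)²·(0.036)) = 0.0017
[E]³ = 4.05e-10 ⇒ [E] = 7.4e-4 mol L⁻¹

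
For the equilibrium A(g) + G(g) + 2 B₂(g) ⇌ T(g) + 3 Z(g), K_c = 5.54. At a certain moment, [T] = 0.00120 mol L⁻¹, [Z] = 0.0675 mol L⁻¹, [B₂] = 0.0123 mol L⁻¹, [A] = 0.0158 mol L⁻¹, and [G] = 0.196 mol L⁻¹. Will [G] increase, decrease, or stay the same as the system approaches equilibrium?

Q_c = [T]·[Z]³ / ([A]·[G]·[B₂]²) = (0.00120)·(0.0675)³ / ((0.0158)·(0.196)·(0.0123)²) = 0.788
Q_c = 0.788 < K_c = 5.54: net forward reaction.
G is a reactant, so it decreases.

decrease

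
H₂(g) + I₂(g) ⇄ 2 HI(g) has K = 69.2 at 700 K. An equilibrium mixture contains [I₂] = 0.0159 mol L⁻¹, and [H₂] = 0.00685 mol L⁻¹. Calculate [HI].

[HI] = 0.0868 mol L⁻¹

At equilibrium, K = [HI]² / ([H₂]·[I₂]) = 69.2.
([HI])² / ((0.00685)·(0.0159)) = 69.2
[HI]² = 0.00754 ⇒ [HI] = 0.0868 mol L⁻¹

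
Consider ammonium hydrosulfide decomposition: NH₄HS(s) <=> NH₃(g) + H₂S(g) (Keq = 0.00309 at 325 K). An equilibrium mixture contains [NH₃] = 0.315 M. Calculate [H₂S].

(NH₄HS is a pure solid — omitted from Keq.)
At equilibrium, Keq = [NH₃]·[H₂S] = 0.00309.
(0.315)·([H₂S]) = 0.00309
[H₂S] = 0.00981 M

[H₂S] = 0.00981 M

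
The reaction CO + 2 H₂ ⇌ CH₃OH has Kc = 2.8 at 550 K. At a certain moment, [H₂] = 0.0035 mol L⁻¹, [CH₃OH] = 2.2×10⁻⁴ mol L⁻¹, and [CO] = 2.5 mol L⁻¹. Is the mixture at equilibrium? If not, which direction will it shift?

no; Q > K, reaction proceeds in reverse

Qc = [CH₃OH] / ([CO]·[H₂]²) = (2.2×10⁻⁴) / ((2.5)·(0.0035)²) = 7.2
Qc = 7.2 > Kc = 2.8: net reverse reaction.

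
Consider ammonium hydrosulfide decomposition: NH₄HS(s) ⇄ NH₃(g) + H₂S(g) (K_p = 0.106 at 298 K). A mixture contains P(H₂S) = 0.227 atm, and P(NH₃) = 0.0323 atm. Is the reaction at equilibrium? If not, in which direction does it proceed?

toward products

(NH₄HS is a pure solid — omitted from Q_p.)
Q_p = P(NH₃)·P(H₂S) = (0.0323)·(0.227) = 0.00733
Q_p = 0.00733 < K_p = 0.106, so the forward reaction proceeds.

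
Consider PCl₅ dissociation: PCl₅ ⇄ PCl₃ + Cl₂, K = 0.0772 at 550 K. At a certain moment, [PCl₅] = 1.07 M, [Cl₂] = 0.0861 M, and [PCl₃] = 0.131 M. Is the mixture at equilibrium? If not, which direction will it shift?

Q = [PCl₃]·[Cl₂] / [PCl₅] = (0.131)·(0.0861) / (1.07) = 0.0105
Q = 0.0105 < K = 0.0772: net forward reaction.

no; Q < K, reaction proceeds forward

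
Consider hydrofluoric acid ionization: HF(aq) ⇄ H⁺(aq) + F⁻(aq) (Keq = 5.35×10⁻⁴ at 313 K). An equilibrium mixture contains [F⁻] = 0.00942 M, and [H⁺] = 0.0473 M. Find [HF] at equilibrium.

At equilibrium, Keq = [H⁺]·[F⁻] / [HF] = 5.35×10⁻⁴.
(0.0473)·(0.00942) / ([HF]) = 5.35×10⁻⁴
[HF] = 0.833 M

[HF] = 0.833 M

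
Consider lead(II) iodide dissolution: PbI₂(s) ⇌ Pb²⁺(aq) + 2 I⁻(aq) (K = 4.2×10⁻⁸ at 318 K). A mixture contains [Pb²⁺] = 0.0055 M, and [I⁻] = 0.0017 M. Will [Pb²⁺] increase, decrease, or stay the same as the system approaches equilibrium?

increase

(PbI₂ is a pure solid — omitted from Q.)
Q = [Pb²⁺]·[I⁻]² = (0.0055)·(0.0017)² = 1.6×10⁻⁸
Q = 1.6×10⁻⁸ < K = 4.2×10⁻⁸: net forward reaction.
Pb²⁺ is a product, so it increases.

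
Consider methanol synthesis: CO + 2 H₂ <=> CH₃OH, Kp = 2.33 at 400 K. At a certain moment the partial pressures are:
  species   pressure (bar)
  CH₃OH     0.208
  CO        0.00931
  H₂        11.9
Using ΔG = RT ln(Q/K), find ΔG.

ΔG = -8.95 kJ/mol

Qp = P(CH₃OH) / (P(CO)·P(H₂)²) = (0.208) / ((0.00931)·(11.9)²) = 0.158
ΔG = RT ln(Qp/Kp) = (8.314 J mol⁻¹ K⁻¹)(400 K) × ln(0.158/2.33)
   = (3.326 kJ/mol)(-2.691) = -8.95 kJ/mol
ΔG < 0, so the forward reaction is spontaneous (proceeds forward).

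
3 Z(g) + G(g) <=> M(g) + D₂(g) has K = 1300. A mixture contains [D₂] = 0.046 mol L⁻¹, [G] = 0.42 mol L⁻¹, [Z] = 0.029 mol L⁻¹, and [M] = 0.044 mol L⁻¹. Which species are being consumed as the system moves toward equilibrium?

Q = [M]·[D₂] / ([Z]³·[G]) = (0.044)·(0.046) / ((0.029)³·(0.42)) = 200
Q = 200 < K = 1300: net forward reaction.

Z, G (reactants)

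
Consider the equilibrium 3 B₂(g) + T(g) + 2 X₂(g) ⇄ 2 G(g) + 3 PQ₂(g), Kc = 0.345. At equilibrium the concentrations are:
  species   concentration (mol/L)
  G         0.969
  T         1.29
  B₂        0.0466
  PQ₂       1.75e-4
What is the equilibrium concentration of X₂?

At equilibrium, Kc = [G]²·[PQ₂]³ / ([B₂]³·[T]·[X₂]²) = 0.345.
(0.969)²·(1.75e-4)³ / ((0.0466)³·(1.29)·([X₂])²) = 0.345
[X₂]² = 1.12e-7 ⇒ [X₂] = 3.34e-4 mol/L

[X₂] = 3.34e-4 mol/L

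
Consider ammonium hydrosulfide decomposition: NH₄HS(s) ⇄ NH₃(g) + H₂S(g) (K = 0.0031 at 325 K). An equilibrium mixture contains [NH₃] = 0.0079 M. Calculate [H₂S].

(NH₄HS is a pure solid — omitted from K.)
At equilibrium, K = [NH₃]·[H₂S] = 0.0031.
(0.0079)·([H₂S]) = 0.0031
[H₂S] = 0.392 = 0.39 M

[H₂S] = 0.39 M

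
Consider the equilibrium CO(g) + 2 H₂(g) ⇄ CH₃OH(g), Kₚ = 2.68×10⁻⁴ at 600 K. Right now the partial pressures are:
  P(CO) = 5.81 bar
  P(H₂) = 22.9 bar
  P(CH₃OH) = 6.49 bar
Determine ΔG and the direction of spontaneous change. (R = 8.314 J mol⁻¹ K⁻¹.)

ΔG = 10.3 kJ/mol; the forward reaction is non-spontaneous

Qₚ = P(CH₃OH) / (P(CO)·P(H₂)²) = (6.49) / ((5.81)·(22.9)²) = 0.00213
ΔG = RT ln(Qₚ/Kₚ) = (8.314 J mol⁻¹ K⁻¹)(600 K) × ln(0.00213/2.68×10⁻⁴)
   = (4.988 kJ/mol)(2.073) = 10.3 kJ/mol
ΔG > 0, so the forward reaction is non-spontaneous (proceeds in reverse).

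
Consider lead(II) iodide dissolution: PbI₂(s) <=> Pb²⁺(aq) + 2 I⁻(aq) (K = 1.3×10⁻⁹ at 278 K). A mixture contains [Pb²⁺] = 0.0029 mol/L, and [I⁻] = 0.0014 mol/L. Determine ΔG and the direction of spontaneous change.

ΔG = 3.41 kJ/mol; the forward reaction is non-spontaneous

(PbI₂ is a pure solid — omitted from Q.)
Q = [Pb²⁺]·[I⁻]² = (0.0029)·(0.0014)² = 5.68×10⁻⁹
ΔG = RT ln(Q/K) = (8.314 J mol⁻¹ K⁻¹)(278 K) × ln(5.68×10⁻⁹/1.3×10⁻⁹)
   = (2.311 kJ/mol)(1.475) = 3.41 kJ/mol
ΔG > 0, so the forward reaction is non-spontaneous (proceeds in reverse).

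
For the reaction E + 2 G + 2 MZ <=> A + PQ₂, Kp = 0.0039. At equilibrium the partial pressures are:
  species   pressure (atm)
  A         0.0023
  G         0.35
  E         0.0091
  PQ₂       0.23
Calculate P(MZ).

At equilibrium, Kp = P(A)·P(PQ₂) / (P(E)·P(G)²·P(MZ)²) = 0.0039.
(0.0023)·(0.23) / ((0.0091)·(0.35)²·(P(MZ))²) = 0.0039
P(MZ)² = 122 ⇒ P(MZ) = 11 atm

P(MZ) = 11 atm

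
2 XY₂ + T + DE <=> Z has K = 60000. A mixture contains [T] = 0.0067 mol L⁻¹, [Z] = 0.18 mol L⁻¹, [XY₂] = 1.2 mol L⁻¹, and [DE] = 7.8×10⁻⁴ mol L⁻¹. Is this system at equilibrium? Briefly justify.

no; Q < K, reaction proceeds forward

Q = [Z] / ([XY₂]²·[T]·[DE]) = (0.18) / ((1.2)²·(0.0067)·(7.8×10⁻⁴)) = 24000
Q = 24000 < K = 60000: net forward reaction.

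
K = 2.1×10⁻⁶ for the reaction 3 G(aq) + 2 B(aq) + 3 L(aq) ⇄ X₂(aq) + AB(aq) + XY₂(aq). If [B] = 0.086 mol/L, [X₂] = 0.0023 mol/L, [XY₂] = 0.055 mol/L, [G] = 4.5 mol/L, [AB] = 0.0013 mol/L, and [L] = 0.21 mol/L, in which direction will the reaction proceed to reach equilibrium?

reverse (toward reactants)

Q = [X₂]·[AB]·[XY₂] / ([G]³·[B]²·[L]³) = (0.0023)·(0.0013)·(0.055) / ((4.5)³·(0.086)²·(0.21)³) = 2.6×10⁻⁵
Q = 2.6×10⁻⁵ > K = 2.1×10⁻⁶, so the reverse reaction proceeds.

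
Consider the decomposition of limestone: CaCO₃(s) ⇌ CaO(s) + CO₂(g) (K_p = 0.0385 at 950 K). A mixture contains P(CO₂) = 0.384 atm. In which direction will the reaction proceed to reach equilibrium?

reverse (toward reactants)

(CaCO₃, CaO are pure solids — omitted from Q_p.)
Q_p = P(CO₂) = 0.384
Q_p = 0.384 > K_p = 0.0385, so the reverse reaction proceeds.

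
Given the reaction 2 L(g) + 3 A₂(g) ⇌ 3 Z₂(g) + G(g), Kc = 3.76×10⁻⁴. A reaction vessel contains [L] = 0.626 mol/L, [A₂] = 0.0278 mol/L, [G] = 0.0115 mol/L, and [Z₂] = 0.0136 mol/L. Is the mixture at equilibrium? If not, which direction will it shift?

Qc = [Z₂]³·[G] / ([L]²·[A₂]³) = (0.0136)³·(0.0115) / ((0.626)²·(0.0278)³) = 0.00344
Qc = 0.00344 > Kc = 3.76×10⁻⁴: net reverse reaction.

no; Q > K, reaction proceeds in reverse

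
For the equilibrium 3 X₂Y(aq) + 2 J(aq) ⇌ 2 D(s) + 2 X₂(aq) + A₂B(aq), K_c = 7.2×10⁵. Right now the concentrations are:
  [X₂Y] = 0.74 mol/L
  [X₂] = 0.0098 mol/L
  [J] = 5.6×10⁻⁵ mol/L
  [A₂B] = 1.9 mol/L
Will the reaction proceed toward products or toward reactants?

(D is a pure solid — omitted from Q_c.)
Q_c = [X₂]²·[A₂B] / ([X₂Y]³·[J]²) = (0.0098)²·(1.9) / ((0.74)³·(5.6×10⁻⁵)²) = 1.4×10⁵
Q_c = 1.4×10⁵ < K_c = 7.2×10⁵, so the forward reaction proceeds.

in the forward direction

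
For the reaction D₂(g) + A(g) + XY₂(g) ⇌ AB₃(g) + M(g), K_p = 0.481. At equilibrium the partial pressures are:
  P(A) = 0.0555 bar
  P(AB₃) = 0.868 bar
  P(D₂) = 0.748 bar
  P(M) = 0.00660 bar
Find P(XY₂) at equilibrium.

At equilibrium, K_p = P(AB₃)·P(M) / (P(D₂)·P(A)·P(XY₂)) = 0.481.
(0.868)·(0.00660) / ((0.748)·(0.0555)·(P(XY₂))) = 0.481
P(XY₂) = 0.287 bar

P(XY₂) = 0.287 bar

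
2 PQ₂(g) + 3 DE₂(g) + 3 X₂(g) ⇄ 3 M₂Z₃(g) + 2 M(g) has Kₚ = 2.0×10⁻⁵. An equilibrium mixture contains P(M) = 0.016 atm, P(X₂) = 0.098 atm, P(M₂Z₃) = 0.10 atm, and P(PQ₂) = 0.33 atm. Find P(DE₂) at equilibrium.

At equilibrium, Kₚ = P(M₂Z₃)³·P(M)² / (P(PQ₂)²·P(DE₂)³·P(X₂)³) = 2.0×10⁻⁵.
(0.10)³·(0.016)² / ((0.33)²·(P(DE₂))³·(0.098)³) = 2.0×10⁻⁵
P(DE₂)³ = 125 ⇒ P(DE₂) = 5.0 atm

P(DE₂) = 5.0 atm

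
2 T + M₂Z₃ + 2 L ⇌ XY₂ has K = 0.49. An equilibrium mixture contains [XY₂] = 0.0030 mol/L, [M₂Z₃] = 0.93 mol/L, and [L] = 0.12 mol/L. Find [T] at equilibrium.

At equilibrium, K = [XY₂] / ([T]²·[M₂Z₃]·[L]²) = 0.49.
(0.0030) / (([T])²·(0.93)·(0.12)²) = 0.49
[T]² = 0.457 ⇒ [T] = 0.68 mol/L

[T] = 0.68 mol/L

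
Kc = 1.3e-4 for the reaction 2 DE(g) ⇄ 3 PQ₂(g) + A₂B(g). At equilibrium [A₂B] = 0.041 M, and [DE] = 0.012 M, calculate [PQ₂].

At equilibrium, Kc = [PQ₂]³·[A₂B] / [DE]² = 1.3e-4.
([PQ₂])³·(0.041) / (0.012)² = 1.3e-4
[PQ₂]³ = 4.57e-7 ⇒ [PQ₂] = 0.0077 M

[PQ₂] = 0.0077 M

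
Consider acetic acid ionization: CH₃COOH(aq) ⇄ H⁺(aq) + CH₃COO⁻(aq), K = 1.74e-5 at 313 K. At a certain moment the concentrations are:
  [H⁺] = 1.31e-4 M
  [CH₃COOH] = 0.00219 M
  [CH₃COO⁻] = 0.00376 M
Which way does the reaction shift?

toward reactants

Q = [H⁺]·[CH₃COO⁻] / [CH₃COOH] = (1.31e-4)·(0.00376) / (0.00219) = 2.25e-4
Q = 2.25e-4 > K = 1.74e-5, so the reverse reaction proceeds.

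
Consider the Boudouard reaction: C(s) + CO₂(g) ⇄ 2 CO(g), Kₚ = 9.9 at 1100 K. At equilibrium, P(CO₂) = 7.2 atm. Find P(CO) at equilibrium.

P(CO) = 8.4 atm

(C is a pure solid — omitted from Kₚ.)
At equilibrium, Kₚ = P(CO)² / P(CO₂) = 9.9.
(P(CO))² / (7.2) = 9.9
P(CO)² = 71.3 ⇒ P(CO) = 8.4 atm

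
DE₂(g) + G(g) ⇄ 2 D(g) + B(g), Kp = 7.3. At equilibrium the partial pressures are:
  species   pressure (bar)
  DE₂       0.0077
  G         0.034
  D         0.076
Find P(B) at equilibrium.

P(B) = 0.33 bar

At equilibrium, Kp = P(D)²·P(B) / (P(DE₂)·P(G)) = 7.3.
(0.076)²·(P(B)) / ((0.0077)·(0.034)) = 7.3
P(B) = 0.331 = 0.33 bar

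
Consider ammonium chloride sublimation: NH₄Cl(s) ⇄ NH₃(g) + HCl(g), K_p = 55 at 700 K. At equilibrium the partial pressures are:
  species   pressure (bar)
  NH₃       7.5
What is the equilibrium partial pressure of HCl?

P(HCl) = 7.3 bar

(NH₄Cl is a pure solid — omitted from K_p.)
At equilibrium, K_p = P(NH₃)·P(HCl) = 55.
(7.5)·(P(HCl)) = 55
P(HCl) = 7.33 = 7.3 bar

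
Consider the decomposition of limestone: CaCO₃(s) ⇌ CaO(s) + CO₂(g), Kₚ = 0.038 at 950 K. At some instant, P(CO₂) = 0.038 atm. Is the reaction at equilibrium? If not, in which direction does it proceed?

neither direction; the system is at equilibrium

(CaCO₃, CaO are pure solids — omitted from Qₚ.)
Qₚ = P(CO₂) = 0.038
Qₚ = 0.038 = Kₚ, so the system is already at equilibrium.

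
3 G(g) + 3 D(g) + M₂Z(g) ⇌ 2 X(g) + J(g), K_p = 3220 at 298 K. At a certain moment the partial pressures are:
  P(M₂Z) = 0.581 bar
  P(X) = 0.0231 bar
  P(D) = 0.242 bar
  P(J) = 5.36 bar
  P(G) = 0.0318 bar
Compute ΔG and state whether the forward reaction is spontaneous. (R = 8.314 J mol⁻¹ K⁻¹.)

ΔG = 3.00 kJ/mol; the forward reaction is non-spontaneous

Q_p = P(X)²·P(J) / (P(G)³·P(D)³·P(M₂Z)) = (0.0231)²·(5.36) / ((0.0318)³·(0.242)³·(0.581)) = 10800
ΔG = RT ln(Q_p/K_p) = (8.314 J mol⁻¹ K⁻¹)(298 K) × ln(10800/3220)
   = (2.478 kJ/mol)(1.210) = 3.00 kJ/mol
ΔG > 0, so the forward reaction is non-spontaneous (proceeds in reverse).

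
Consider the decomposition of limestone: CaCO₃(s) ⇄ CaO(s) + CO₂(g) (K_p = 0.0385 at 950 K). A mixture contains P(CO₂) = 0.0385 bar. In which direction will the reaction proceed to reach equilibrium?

(CaCO₃, CaO are pure solids — omitted from Q_p.)
Q_p = P(CO₂) = 0.0385
Q_p = 0.0385 = K_p, so the system is already at equilibrium.

no net change (already at equilibrium)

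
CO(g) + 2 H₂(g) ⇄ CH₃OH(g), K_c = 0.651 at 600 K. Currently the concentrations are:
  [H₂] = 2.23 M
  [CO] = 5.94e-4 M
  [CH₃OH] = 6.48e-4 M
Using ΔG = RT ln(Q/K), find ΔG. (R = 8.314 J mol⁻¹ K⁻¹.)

Q_c = [CH₃OH] / ([CO]·[H₂]²) = (6.48e-4) / ((5.94e-4)·(2.23)²) = 0.219
ΔG = RT ln(Q_c/K_c) = (8.314 J mol⁻¹ K⁻¹)(600 K) × ln(0.219/0.651)
   = (4.988 kJ/mol)(-1.089) = -5.43 kJ/mol
ΔG < 0, so the forward reaction is spontaneous (proceeds forward).

ΔG = -5.43 kJ/mol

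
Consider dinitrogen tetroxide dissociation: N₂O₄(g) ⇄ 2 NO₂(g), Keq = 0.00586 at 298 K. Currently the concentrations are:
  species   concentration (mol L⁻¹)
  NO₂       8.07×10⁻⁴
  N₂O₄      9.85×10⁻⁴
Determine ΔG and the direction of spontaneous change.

Q = [NO₂]² / [N₂O₄] = (8.07×10⁻⁴)² / (9.85×10⁻⁴) = 6.61×10⁻⁴
ΔG = RT ln(Q/Keq) = (8.314 J mol⁻¹ K⁻¹)(298 K) × ln(6.61×10⁻⁴/0.00586)
   = (2.478 kJ/mol)(-2.182) = -5.41 kJ/mol
ΔG < 0, so the forward reaction is spontaneous (proceeds forward).

ΔG = -5.41 kJ/mol; the forward reaction is spontaneous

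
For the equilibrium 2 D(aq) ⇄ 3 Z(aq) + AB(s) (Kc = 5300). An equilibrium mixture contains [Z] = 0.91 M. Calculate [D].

(AB is a pure solid — omitted from Kc.)
At equilibrium, Kc = [Z]³ / [D]² = 5300.
(0.91)³ / ([D])² = 5300
[D]² = 1.42×10⁻⁴ ⇒ [D] = 0.012 M

[D] = 0.012 M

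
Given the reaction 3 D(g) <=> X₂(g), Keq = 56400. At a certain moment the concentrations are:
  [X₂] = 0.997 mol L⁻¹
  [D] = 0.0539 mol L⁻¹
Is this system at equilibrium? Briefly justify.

no; Q < K, reaction proceeds forward

Q = [X₂] / [D]³ = (0.997) / (0.0539)³ = 6370
Q = 6370 < Keq = 56400: net forward reaction.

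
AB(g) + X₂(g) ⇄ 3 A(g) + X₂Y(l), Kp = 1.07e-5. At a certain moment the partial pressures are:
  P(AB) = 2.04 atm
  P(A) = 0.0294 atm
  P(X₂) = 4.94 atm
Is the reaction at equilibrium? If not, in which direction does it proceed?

toward products

(X₂Y is a pure liquid — omitted from Qp.)
Qp = P(A)³ / (P(AB)·P(X₂)) = (0.0294)³ / ((2.04)·(4.94)) = 2.52e-6
Qp = 2.52e-6 < Kp = 1.07e-5, so the forward reaction proceeds.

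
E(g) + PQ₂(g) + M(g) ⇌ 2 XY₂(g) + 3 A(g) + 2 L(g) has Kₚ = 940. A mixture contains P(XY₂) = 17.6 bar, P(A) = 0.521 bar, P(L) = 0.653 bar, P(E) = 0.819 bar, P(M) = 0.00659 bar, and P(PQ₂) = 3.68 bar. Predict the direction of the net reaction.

Qₚ = P(XY₂)²·P(A)³·P(L)² / (P(E)·P(PQ₂)·P(M)) = (17.6)²·(0.521)³·(0.653)² / ((0.819)·(3.68)·(0.00659)) = 940
Qₚ = 940 = Kₚ, so the system is already at equilibrium.

at equilibrium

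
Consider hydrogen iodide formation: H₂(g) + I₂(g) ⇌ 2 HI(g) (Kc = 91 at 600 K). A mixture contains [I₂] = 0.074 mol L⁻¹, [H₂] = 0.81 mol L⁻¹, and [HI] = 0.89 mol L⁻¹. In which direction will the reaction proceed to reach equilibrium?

forward (toward products)

Qc = [HI]² / ([H₂]·[I₂]) = (0.89)² / ((0.81)·(0.074)) = 13
Qc = 13 < Kc = 91, so the forward reaction proceeds.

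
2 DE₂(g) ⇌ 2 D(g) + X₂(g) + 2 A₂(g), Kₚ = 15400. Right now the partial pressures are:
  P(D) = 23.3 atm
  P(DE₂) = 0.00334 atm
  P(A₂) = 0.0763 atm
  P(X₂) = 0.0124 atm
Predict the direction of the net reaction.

in the forward direction

Qₚ = P(D)²·P(X₂)·P(A₂)² / P(DE₂)² = (23.3)²·(0.0124)·(0.0763)² / (0.00334)² = 3510
Qₚ = 3510 < Kₚ = 15400, so the forward reaction proceeds.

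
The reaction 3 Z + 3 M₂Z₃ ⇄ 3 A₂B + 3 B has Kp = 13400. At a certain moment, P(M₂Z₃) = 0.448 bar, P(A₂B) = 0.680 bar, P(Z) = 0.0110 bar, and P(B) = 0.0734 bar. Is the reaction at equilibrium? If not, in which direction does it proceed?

to the right

Qp = P(A₂B)³·P(B)³ / (P(Z)³·P(M₂Z₃)³) = (0.680)³·(0.0734)³ / ((0.0110)³·(0.448)³) = 1040
Qp = 1040 < Kp = 13400, so the forward reaction proceeds.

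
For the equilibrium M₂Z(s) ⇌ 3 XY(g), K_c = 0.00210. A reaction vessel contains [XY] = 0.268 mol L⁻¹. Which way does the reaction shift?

(M₂Z is a pure solid — omitted from Q_c.)
Q_c = [XY]³ = (0.268)³ = 0.0192
Q_c = 0.0192 > K_c = 0.00210, so the reverse reaction proceeds.

toward reactants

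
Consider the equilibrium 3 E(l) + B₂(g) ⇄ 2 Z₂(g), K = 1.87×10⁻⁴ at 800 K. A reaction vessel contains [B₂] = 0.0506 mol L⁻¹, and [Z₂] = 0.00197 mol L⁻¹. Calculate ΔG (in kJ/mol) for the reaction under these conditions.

ΔG = -5.93 kJ/mol

(E is a pure liquid — omitted from Q.)
Q = [Z₂]² / [B₂] = (0.00197)² / (0.0506) = 7.67×10⁻⁵
ΔG = RT ln(Q/K) = (8.314 J mol⁻¹ K⁻¹)(800 K) × ln(7.67×10⁻⁵/1.87×10⁻⁴)
   = (6.651 kJ/mol)(-0.8912) = -5.93 kJ/mol
ΔG < 0, so the forward reaction is spontaneous (proceeds forward).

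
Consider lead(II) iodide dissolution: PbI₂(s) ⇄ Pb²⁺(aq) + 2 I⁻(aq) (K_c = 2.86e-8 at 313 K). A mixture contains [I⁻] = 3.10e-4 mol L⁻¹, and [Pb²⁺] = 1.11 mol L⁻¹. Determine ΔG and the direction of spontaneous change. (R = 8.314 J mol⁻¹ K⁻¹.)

(PbI₂ is a pure solid — omitted from Q_c.)
Q_c = [Pb²⁺]·[I⁻]² = (1.11)·(3.10e-4)² = 1.07e-7
ΔG = RT ln(Q_c/K_c) = (8.314 J mol⁻¹ K⁻¹)(313 K) × ln(1.07e-7/2.86e-8)
   = (2.602 kJ/mol)(1.319) = 3.43 kJ/mol
ΔG > 0, so the forward reaction is non-spontaneous (proceeds in reverse).

ΔG = 3.43 kJ/mol; the forward reaction is non-spontaneous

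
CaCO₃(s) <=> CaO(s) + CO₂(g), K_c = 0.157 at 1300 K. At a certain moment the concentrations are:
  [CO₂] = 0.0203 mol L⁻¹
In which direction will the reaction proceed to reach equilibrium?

(CaCO₃, CaO are pure solids — omitted from Q_c.)
Q_c = [CO₂] = 0.0203
Q_c = 0.0203 < K_c = 0.157, so the forward reaction proceeds.

in the forward direction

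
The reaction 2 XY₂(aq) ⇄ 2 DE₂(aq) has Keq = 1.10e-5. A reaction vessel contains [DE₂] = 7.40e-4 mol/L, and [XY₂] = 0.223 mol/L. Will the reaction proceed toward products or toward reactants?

Q = [DE₂]² / [XY₂]² = (7.40e-4)² / (0.223)² = 1.10e-5
Q = 1.10e-5 = Keq, so the system is already at equilibrium.

no net change (already at equilibrium)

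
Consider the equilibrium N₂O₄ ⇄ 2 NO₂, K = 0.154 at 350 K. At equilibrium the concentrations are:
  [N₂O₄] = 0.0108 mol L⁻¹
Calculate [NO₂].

At equilibrium, K = [NO₂]² / [N₂O₄] = 0.154.
([NO₂])² / (0.0108) = 0.154
[NO₂]² = 0.00166 ⇒ [NO₂] = 0.0408 mol L⁻¹

[NO₂] = 0.0408 mol L⁻¹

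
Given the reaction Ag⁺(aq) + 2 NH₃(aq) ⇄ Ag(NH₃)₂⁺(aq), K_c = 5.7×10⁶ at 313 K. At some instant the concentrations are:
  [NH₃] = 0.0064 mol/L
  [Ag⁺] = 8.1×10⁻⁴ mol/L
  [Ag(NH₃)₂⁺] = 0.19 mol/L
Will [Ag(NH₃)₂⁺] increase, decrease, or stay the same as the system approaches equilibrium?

stay the same

Q_c = [Ag(NH₃)₂⁺] / ([Ag⁺]·[NH₃]²) = (0.19) / ((8.1×10⁻⁴)·(0.0064)²) = 5.7×10⁶
Q_c = 5.7×10⁶ = K_c; the system is at equilibrium.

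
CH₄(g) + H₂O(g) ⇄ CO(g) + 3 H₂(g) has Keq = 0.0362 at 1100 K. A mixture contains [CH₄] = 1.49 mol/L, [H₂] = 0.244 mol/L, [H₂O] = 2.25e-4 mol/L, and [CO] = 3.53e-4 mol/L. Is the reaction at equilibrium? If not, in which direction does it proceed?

to the right

Q = [CO]·[H₂]³ / ([CH₄]·[H₂O]) = (3.53e-4)·(0.244)³ / ((1.49)·(2.25e-4)) = 0.0153
Q = 0.0153 < Keq = 0.0362, so the forward reaction proceeds.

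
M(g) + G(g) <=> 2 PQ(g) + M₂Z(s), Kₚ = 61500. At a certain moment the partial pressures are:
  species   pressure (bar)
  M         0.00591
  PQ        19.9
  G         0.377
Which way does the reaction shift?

toward reactants

(M₂Z is a pure solid — omitted from Qₚ.)
Qₚ = P(PQ)² / (P(M)·P(G)) = (19.9)² / ((0.00591)·(0.377)) = 1.78e5
Qₚ = 1.78e5 > Kₚ = 61500, so the reverse reaction proceeds.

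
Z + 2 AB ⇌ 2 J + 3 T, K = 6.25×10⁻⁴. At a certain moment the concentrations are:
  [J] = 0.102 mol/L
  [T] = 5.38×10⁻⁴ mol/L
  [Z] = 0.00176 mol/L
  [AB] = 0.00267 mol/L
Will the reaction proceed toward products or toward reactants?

Q = [J]²·[T]³ / ([Z]·[AB]²) = (0.102)²·(5.38×10⁻⁴)³ / ((0.00176)·(0.00267)²) = 1.29×10⁻⁴
Q = 1.29×10⁻⁴ < K = 6.25×10⁻⁴, so the forward reaction proceeds.

forward (toward products)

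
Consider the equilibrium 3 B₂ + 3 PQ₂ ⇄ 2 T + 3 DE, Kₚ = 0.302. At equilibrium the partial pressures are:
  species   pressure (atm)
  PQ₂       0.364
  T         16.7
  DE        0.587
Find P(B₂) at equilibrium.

P(B₂) = 15.7 atm

At equilibrium, Kₚ = P(T)²·P(DE)³ / (P(B₂)³·P(PQ₂)³) = 0.302.
(16.7)²·(0.587)³ / ((P(B₂))³·(0.364)³) = 0.302
P(B₂)³ = 3870 ⇒ P(B₂) = 15.7 atm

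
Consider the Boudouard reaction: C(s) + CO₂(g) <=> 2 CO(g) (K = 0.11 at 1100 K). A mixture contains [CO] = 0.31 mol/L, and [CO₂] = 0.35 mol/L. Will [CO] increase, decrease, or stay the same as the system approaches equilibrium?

(C is a pure solid — omitted from Q.)
Q = [CO]² / [CO₂] = (0.31)² / (0.35) = 0.27
Q = 0.27 > K = 0.11: net reverse reaction.
CO is a product, so it decreases.

decrease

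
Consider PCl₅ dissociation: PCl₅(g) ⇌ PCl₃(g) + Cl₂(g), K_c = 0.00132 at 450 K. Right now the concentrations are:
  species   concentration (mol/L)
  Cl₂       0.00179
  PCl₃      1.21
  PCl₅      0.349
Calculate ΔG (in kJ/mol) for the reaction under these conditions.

ΔG = 5.79 kJ/mol

Q_c = [PCl₃]·[Cl₂] / [PCl₅] = (1.21)·(0.00179) / (0.349) = 0.00621
ΔG = RT ln(Q_c/K_c) = (8.314 J mol⁻¹ K⁻¹)(450 K) × ln(0.00621/0.00132)
   = (3.741 kJ/mol)(1.549) = 5.79 kJ/mol
ΔG > 0, so the forward reaction is non-spontaneous (proceeds in reverse).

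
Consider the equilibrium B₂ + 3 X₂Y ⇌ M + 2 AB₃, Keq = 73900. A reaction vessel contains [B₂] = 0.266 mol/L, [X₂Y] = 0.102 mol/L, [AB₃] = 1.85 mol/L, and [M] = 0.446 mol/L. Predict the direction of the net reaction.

toward products

Q = [M]·[AB₃]² / ([B₂]·[X₂Y]³) = (0.446)·(1.85)² / ((0.266)·(0.102)³) = 5410
Q = 5410 < Keq = 73900, so the forward reaction proceeds.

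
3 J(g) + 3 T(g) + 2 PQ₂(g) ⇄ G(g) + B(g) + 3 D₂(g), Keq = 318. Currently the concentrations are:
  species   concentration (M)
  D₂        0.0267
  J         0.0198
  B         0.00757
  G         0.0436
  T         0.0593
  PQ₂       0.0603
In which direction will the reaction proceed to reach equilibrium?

Q = [G]·[B]·[D₂]³ / ([J]³·[T]³·[PQ₂]²) = (0.0436)·(0.00757)·(0.0267)³ / ((0.0198)³·(0.0593)³·(0.0603)²) = 1070
Q = 1070 > Keq = 318, so the reverse reaction proceeds.

to the left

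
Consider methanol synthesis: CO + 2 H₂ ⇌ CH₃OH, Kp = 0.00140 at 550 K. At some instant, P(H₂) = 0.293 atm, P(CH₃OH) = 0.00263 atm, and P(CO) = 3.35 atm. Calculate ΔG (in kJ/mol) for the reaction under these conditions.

Qp = P(CH₃OH) / (P(CO)·P(H₂)²) = (0.00263) / ((3.35)·(0.293)²) = 0.00914
ΔG = RT ln(Qp/Kp) = (8.314 J mol⁻¹ K⁻¹)(550 K) × ln(0.00914/0.00140)
   = (4.573 kJ/mol)(1.876) = 8.58 kJ/mol
ΔG > 0, so the forward reaction is non-spontaneous (proceeds in reverse).

ΔG = 8.58 kJ/mol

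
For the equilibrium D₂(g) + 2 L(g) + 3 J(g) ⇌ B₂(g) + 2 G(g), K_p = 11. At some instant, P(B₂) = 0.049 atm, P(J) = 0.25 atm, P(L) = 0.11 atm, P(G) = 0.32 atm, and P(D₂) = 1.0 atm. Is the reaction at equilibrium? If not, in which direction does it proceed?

Q_p = P(B₂)·P(G)² / (P(D₂)·P(L)²·P(J)³) = (0.049)·(0.32)² / ((1.0)·(0.11)²·(0.25)³) = 27
Q_p = 27 > K_p = 11, so the reverse reaction proceeds.

in the reverse direction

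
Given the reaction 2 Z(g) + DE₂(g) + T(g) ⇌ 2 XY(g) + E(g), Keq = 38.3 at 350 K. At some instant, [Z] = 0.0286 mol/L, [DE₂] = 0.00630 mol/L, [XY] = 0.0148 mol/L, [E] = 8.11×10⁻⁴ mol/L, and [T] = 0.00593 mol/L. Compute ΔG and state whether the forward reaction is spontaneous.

ΔG = -5.49 kJ/mol; the forward reaction is spontaneous

Q = [XY]²·[E] / ([Z]²·[DE₂]·[T]) = (0.0148)²·(8.11×10⁻⁴) / ((0.0286)²·(0.00630)·(0.00593)) = 5.81
ΔG = RT ln(Q/Keq) = (8.314 J mol⁻¹ K⁻¹)(350 K) × ln(5.81/38.3)
   = (2.910 kJ/mol)(-1.886) = -5.49 kJ/mol
ΔG < 0, so the forward reaction is spontaneous (proceeds forward).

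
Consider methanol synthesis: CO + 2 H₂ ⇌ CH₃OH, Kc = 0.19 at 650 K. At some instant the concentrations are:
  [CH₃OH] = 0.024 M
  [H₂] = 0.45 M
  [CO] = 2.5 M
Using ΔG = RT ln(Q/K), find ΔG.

ΔG = -7.50 kJ/mol

Qc = [CH₃OH] / ([CO]·[H₂]²) = (0.024) / ((2.5)·(0.45)²) = 0.0474
ΔG = RT ln(Qc/Kc) = (8.314 J mol⁻¹ K⁻¹)(650 K) × ln(0.0474/0.19)
   = (5.404 kJ/mol)(-1.388) = -7.50 kJ/mol
ΔG < 0, so the forward reaction is spontaneous (proceeds forward).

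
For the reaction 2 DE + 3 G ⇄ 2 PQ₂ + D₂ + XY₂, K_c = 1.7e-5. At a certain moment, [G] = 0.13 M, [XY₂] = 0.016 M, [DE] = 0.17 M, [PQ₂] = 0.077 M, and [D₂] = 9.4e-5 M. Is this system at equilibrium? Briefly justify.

Q_c = [PQ₂]²·[D₂]·[XY₂] / ([DE]²·[G]³) = (0.077)²·(9.4e-5)·(0.016) / ((0.17)²·(0.13)³) = 1.4e-4
Q_c = 1.4e-4 > K_c = 1.7e-5: net reverse reaction.

no; Q > K, reaction proceeds in reverse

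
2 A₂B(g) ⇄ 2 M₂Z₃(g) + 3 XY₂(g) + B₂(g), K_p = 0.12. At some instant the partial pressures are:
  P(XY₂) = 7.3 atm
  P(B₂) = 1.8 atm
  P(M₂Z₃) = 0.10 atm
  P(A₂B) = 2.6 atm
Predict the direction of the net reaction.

toward reactants

Q_p = P(M₂Z₃)²·P(XY₂)³·P(B₂) / P(A₂B)² = (0.10)²·(7.3)³·(1.8) / (2.6)² = 1.0
Q_p = 1.0 > K_p = 0.12, so the reverse reaction proceeds.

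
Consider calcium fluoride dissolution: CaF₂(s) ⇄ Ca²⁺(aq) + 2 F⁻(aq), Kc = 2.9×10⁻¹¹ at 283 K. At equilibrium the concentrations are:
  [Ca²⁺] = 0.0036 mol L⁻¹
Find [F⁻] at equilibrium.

(CaF₂ is a pure solid — omitted from Kc.)
At equilibrium, Kc = [Ca²⁺]·[F⁻]² = 2.9×10⁻¹¹.
(0.0036)·([F⁻])² = 2.9×10⁻¹¹
[F⁻]² = 8.06×10⁻⁹ ⇒ [F⁻] = 9.0×10⁻⁵ mol L⁻¹

[F⁻] = 9.0×10⁻⁵ mol L⁻¹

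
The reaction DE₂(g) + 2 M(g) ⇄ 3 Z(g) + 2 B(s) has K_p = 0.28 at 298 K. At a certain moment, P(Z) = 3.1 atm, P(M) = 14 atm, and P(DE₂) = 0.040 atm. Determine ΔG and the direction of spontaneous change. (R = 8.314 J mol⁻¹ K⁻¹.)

ΔG = 6.46 kJ/mol; the forward reaction is non-spontaneous

(B is a pure solid — omitted from Q_p.)
Q_p = P(Z)³ / (P(DE₂)·P(M)²) = (3.1)³ / ((0.040)·(14)²) = 3.80
ΔG = RT ln(Q_p/K_p) = (8.314 J mol⁻¹ K⁻¹)(298 K) × ln(3.80/0.28)
   = (2.478 kJ/mol)(2.608) = 6.46 kJ/mol
ΔG > 0, so the forward reaction is non-spontaneous (proceeds in reverse).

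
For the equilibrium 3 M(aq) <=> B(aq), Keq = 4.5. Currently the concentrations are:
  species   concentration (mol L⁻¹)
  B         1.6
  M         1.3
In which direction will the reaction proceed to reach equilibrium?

to the right

Q = [B] / [M]³ = (1.6) / (1.3)³ = 0.73
Q = 0.73 < Keq = 4.5, so the forward reaction proceeds.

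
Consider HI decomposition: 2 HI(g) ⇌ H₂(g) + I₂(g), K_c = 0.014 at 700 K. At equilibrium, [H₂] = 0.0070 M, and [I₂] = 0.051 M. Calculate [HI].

At equilibrium, K_c = [H₂]·[I₂] / [HI]² = 0.014.
(0.0070)·(0.051) / ([HI])² = 0.014
[HI]² = 0.0255 ⇒ [HI] = 0.16 M

[HI] = 0.16 M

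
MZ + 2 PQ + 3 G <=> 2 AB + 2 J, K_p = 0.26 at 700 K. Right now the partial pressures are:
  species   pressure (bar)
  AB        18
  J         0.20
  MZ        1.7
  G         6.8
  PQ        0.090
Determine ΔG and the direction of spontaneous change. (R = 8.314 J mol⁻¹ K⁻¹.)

ΔG = 14.2 kJ/mol; the forward reaction is non-spontaneous

Q_p = P(AB)²·P(J)² / (P(MZ)·P(PQ)²·P(G)³) = (18)²·(0.20)² / ((1.7)·(0.090)²·(6.8)³) = 2.99
ΔG = RT ln(Q_p/K_p) = (8.314 J mol⁻¹ K⁻¹)(700 K) × ln(2.99/0.26)
   = (5.820 kJ/mol)(2.442) = 14.2 kJ/mol
ΔG > 0, so the forward reaction is non-spontaneous (proceeds in reverse).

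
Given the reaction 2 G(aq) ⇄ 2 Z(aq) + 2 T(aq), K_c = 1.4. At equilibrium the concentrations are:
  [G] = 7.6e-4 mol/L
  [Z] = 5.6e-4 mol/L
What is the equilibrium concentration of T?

At equilibrium, K_c = [Z]²·[T]² / [G]² = 1.4.
(5.6e-4)²·([T])² / (7.6e-4)² = 1.4
[T]² = 2.58 ⇒ [T] = 1.6 mol/L

[T] = 1.6 mol/L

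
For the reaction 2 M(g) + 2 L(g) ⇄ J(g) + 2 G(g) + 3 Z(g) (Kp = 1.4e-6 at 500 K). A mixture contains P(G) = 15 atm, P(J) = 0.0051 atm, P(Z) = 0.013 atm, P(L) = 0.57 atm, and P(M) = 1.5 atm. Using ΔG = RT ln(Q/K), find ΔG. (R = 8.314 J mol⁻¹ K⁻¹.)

Qp = P(J)·P(G)²·P(Z)³ / (P(M)²·P(L)²) = (0.0051)·(15)²·(0.013)³ / ((1.5)²·(0.57)²) = 3.45e-6
ΔG = RT ln(Qp/Kp) = (8.314 J mol⁻¹ K⁻¹)(500 K) × ln(3.45e-6/1.4e-6)
   = (4.157 kJ/mol)(0.9019) = 3.75 kJ/mol
ΔG > 0, so the forward reaction is non-spontaneous (proceeds in reverse).

ΔG = 3.75 kJ/mol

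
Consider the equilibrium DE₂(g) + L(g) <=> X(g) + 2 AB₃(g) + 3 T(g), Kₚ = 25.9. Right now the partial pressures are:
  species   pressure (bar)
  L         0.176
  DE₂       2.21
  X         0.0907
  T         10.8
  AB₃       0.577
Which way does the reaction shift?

Qₚ = P(X)·P(AB₃)²·P(T)³ / (P(DE₂)·P(L)) = (0.0907)·(0.577)²·(10.8)³ / ((2.21)·(0.176)) = 97.8
Qₚ = 97.8 > Kₚ = 25.9, so the reverse reaction proceeds.

toward reactants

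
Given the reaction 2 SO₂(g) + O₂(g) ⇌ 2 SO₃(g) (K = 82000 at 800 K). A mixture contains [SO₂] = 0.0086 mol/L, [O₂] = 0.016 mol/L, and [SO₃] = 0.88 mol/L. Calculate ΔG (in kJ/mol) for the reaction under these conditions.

Q = [SO₃]² / ([SO₂]²·[O₂]) = (0.88)² / ((0.0086)²·(0.016)) = 6.54e5
ΔG = RT ln(Q/K) = (8.314 J mol⁻¹ K⁻¹)(800 K) × ln(6.54e5/82000)
   = (6.651 kJ/mol)(2.076) = 13.8 kJ/mol
ΔG > 0, so the forward reaction is non-spontaneous (proceeds in reverse).

ΔG = 13.8 kJ/mol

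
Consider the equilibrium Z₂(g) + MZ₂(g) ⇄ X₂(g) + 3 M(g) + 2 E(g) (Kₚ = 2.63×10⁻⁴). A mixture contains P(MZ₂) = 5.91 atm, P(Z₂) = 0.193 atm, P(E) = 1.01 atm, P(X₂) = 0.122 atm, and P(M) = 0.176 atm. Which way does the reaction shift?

Qₚ = P(X₂)·P(M)³·P(E)² / (P(Z₂)·P(MZ₂)) = (0.122)·(0.176)³·(1.01)² / ((0.193)·(5.91)) = 5.95×10⁻⁴
Qₚ = 5.95×10⁻⁴ > Kₚ = 2.63×10⁻⁴, so the reverse reaction proceeds.

in the reverse direction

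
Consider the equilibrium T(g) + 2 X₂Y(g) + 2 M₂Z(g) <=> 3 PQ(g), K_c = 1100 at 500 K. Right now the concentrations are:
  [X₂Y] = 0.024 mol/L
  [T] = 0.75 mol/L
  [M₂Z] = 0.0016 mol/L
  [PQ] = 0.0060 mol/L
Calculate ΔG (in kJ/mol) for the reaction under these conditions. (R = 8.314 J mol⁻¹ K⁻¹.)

Q_c = [PQ]³ / ([T]·[X₂Y]²·[M₂Z]²) = (0.0060)³ / ((0.75)·(0.024)²·(0.0016)²) = 195
ΔG = RT ln(Q_c/K_c) = (8.314 J mol⁻¹ K⁻¹)(500 K) × ln(195/1100)
   = (4.157 kJ/mol)(-1.730) = -7.19 kJ/mol
ΔG < 0, so the forward reaction is spontaneous (proceeds forward).

ΔG = -7.19 kJ/mol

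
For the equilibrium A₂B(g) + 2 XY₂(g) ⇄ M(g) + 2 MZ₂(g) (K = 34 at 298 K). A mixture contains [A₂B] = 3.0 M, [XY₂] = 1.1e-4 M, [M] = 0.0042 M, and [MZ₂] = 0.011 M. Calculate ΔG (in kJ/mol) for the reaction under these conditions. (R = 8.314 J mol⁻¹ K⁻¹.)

ΔG = -2.20 kJ/mol

Q = [M]·[MZ₂]² / ([A₂B]·[XY₂]²) = (0.0042)·(0.011)² / ((3.0)·(1.1e-4)²) = 14.0
ΔG = RT ln(Q/K) = (8.314 J mol⁻¹ K⁻¹)(298 K) × ln(14.0/34)
   = (2.478 kJ/mol)(-0.8873) = -2.20 kJ/mol
ΔG < 0, so the forward reaction is spontaneous (proceeds forward).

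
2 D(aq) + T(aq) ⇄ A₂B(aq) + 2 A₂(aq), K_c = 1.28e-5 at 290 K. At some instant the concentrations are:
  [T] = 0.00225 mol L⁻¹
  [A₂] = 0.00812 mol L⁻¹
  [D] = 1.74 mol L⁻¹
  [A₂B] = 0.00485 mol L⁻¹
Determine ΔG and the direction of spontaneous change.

ΔG = 3.13 kJ/mol; the forward reaction is non-spontaneous

Q_c = [A₂B]·[A₂]² / ([D]²·[T]) = (0.00485)·(0.00812)² / ((1.74)²·(0.00225)) = 4.69e-5
ΔG = RT ln(Q_c/K_c) = (8.314 J mol⁻¹ K⁻¹)(290 K) × ln(4.69e-5/1.28e-5)
   = (2.411 kJ/mol)(1.299) = 3.13 kJ/mol
ΔG > 0, so the forward reaction is non-spontaneous (proceeds in reverse).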